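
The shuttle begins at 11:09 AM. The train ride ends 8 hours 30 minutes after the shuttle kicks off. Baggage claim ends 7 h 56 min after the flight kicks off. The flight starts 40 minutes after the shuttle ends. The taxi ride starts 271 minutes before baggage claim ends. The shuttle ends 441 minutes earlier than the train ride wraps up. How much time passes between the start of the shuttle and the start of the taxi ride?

314 minutes

The train ride ends at 11:09 AM + 510 min = 7:39 PM.
The shuttle ends at 7:39 PM − 441 min = 12:18 PM.
The flight starts at 12:18 PM + 40 min = 12:58 PM.
Baggage claim ends at 12:58 PM + 476 min = 8:54 PM.
The taxi ride starts at 8:54 PM − 271 min = 4:23 PM.
From 11:09 AM to 4:23 PM is 314 minutes.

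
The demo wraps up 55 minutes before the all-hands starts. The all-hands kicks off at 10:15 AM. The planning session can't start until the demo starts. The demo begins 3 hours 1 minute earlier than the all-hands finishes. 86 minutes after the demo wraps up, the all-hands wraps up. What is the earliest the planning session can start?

7:45 AM

The demo ends at 10:15 AM − 55 min = 9:20 AM.
The all-hands ends at 9:20 AM + 86 min = 10:46 AM.
The demo starts at 10:46 AM − 181 min = 7:45 AM.
The planning session is bounded by the demo, so the earliest it can start is 7:45 AM.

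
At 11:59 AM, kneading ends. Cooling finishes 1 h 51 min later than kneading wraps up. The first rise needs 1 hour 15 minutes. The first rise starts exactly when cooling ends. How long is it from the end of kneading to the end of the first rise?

3 h 6 min

Cooling ends at 11:59 AM + 111 min = 1:50 PM.
So the first rise starts at 1:50 PM.
The first rise ends at 1:50 PM + 75 min = 3:05 PM.
From 11:59 AM to 3:05 PM is 3 h 6 min.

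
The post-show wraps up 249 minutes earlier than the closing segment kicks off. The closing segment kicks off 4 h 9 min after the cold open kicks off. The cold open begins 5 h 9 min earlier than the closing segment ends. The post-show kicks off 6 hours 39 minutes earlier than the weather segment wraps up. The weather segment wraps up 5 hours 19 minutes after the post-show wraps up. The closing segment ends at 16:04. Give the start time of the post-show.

The cold open starts at 16:04 − 309 min = 10:55.
The closing segment starts at 10:55 + 249 min = 15:04.
The post-show ends at 15:04 − 249 min = 10:55.
The weather segment ends at 10:55 + 319 min = 16:14.
The post-show starts at 16:14 − 399 min = 09:35.

09:35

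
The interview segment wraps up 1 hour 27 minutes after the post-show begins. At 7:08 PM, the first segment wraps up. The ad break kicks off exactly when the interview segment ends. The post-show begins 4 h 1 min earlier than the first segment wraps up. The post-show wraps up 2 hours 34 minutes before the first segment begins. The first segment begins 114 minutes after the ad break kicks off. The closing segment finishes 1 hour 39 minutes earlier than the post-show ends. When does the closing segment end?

The post-show starts at 7:08 PM − 241 min = 3:07 PM.
The interview segment ends at 3:07 PM + 87 min = 4:34 PM.
So the ad break starts at 4:34 PM.
The first segment starts at 4:34 PM + 114 min = 6:28 PM.
The post-show ends at 6:28 PM − 154 min = 3:54 PM.
The closing segment ends at 3:54 PM − 99 min = 2:15 PM.

2:15 PM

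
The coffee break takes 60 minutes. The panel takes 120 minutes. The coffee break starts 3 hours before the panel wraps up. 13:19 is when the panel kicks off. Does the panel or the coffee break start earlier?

the coffee break

The panel ends at 13:19 + 120 min = 15:19.
The coffee break starts at 15:19 − 180 min = 12:19.
The panel starts at 13:19 and the coffee break starts at 12:19, so the coffee break is first.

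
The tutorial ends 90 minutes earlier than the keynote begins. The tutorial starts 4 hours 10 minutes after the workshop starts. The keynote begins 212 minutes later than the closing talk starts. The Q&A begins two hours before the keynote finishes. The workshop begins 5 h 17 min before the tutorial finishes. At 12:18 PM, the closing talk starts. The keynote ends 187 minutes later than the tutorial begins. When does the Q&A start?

2:20 PM

The keynote starts at 12:18 PM + 212 min = 3:50 PM.
The tutorial ends at 3:50 PM − 90 min = 2:20 PM.
The workshop starts at 2:20 PM − 317 min = 9:03 AM.
The tutorial starts at 9:03 AM + 250 min = 1:13 PM.
The keynote ends at 1:13 PM + 187 min = 4:20 PM.
The Q&A starts at 4:20 PM − 120 min = 2:20 PM.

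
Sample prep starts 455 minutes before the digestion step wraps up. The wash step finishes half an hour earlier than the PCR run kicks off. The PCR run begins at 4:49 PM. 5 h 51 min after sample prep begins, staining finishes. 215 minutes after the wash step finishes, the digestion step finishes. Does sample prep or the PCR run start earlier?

sample prep

The wash step ends at 4:49 PM − 30 min = 4:19 PM.
The digestion step ends at 4:19 PM + 215 min = 7:54 PM.
Sample prep starts at 7:54 PM − 455 min = 12:19 PM.
Sample prep starts at 12:19 PM and the PCR run starts at 4:49 PM, so sample prep is first.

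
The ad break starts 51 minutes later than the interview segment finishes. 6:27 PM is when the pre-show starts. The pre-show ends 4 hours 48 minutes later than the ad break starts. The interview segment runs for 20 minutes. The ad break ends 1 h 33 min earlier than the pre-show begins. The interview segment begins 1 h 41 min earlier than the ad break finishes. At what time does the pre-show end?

9:12 PM

The ad break ends at 6:27 PM − 93 min = 4:54 PM.
The interview segment starts at 4:54 PM − 101 min = 3:13 PM.
The interview segment ends at 3:13 PM + 20 min = 3:33 PM.
The ad break starts at 3:33 PM + 51 min = 4:24 PM.
The pre-show ends at 4:24 PM + 288 min = 9:12 PM.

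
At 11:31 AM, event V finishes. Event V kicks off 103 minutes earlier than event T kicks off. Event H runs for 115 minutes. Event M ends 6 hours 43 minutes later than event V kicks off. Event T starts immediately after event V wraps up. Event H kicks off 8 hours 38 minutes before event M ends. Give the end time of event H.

Event T starts at 11:31 AM.
Event V starts at 11:31 AM − 103 min = 9:48 AM.
Event M ends at 9:48 AM + 403 min = 4:31 PM.
Event H starts at 4:31 PM − 518 min = 7:53 AM.
Event H ends at 7:53 AM + 115 min = 9:48 AM.

9:48 AM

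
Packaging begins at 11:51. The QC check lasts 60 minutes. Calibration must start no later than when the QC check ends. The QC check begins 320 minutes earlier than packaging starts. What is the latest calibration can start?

The QC check starts at 11:51 − 320 min = 06:31.
The QC check ends at 06:31 + 60 min = 07:31.
Calibration is bounded by the QC check, so the latest it can start is 07:31.

07:31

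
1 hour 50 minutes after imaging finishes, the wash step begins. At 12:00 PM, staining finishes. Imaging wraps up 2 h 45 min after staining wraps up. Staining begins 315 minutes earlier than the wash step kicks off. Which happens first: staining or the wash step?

Imaging ends at 12:00 PM + 165 min = 2:45 PM.
The wash step starts at 2:45 PM + 110 min = 4:35 PM.
Staining starts at 4:35 PM − 315 min = 11:20 AM.
Staining starts at 11:20 AM and the wash step starts at 4:35 PM, so staining is first.

staining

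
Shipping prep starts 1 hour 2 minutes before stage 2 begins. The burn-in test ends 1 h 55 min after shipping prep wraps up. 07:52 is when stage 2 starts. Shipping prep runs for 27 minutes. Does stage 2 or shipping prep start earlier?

Shipping prep starts at 07:52 − 62 min = 06:50.
Stage 2 starts at 07:52 and shipping prep starts at 06:50, so shipping prep is first.

shipping prep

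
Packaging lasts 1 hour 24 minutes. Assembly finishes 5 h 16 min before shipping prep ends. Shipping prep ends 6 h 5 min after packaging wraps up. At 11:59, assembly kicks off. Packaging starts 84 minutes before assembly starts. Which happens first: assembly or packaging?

packaging

Packaging starts at 11:59 − 84 min = 10:35.
Assembly starts at 11:59 and packaging starts at 10:35, so packaging is first.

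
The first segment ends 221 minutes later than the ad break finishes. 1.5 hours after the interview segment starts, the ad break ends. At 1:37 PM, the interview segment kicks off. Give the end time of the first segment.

6:48 PM

The ad break ends at 1:37 PM + 90 min = 3:07 PM.
The first segment ends at 3:07 PM + 221 min = 6:48 PM.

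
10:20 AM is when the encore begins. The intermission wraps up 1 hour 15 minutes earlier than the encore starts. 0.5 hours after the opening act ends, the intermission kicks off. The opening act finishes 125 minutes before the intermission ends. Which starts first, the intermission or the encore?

the intermission

The intermission ends at 10:20 AM − 75 min = 9:05 AM.
The opening act ends at 9:05 AM − 125 min = 7:00 AM.
The intermission starts at 7:00 AM + 30 min = 7:30 AM.
The intermission starts at 7:30 AM and the encore starts at 10:20 AM, so the intermission is first.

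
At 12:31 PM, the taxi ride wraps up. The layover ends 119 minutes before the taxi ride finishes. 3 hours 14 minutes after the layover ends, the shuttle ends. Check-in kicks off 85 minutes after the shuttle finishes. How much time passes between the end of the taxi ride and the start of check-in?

160 minutes

The layover ends at 12:31 PM − 119 min = 10:32 AM.
The shuttle ends at 10:32 AM + 194 min = 1:46 PM.
Check-in starts at 1:46 PM + 85 min = 3:11 PM.
From 12:31 PM to 3:11 PM is 160 minutes.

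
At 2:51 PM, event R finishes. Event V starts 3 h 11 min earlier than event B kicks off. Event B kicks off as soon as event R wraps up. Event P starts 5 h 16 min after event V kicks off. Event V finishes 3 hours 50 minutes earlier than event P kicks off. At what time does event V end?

Event B starts at 2:51 PM.
Event V starts at 2:51 PM − 191 min = 11:40 AM.
Event P starts at 11:40 AM + 316 min = 4:56 PM.
Event V ends at 4:56 PM − 230 min = 1:06 PM.

1:06 PM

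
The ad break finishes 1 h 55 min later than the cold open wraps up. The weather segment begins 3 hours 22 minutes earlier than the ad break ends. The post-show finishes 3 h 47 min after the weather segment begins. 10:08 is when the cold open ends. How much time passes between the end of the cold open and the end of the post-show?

140 minutes

The ad break ends at 10:08 + 115 min = 12:03.
The weather segment starts at 12:03 − 202 min = 08:41.
The post-show ends at 08:41 + 227 min = 12:28.
From 10:08 to 12:28 is 140 minutes.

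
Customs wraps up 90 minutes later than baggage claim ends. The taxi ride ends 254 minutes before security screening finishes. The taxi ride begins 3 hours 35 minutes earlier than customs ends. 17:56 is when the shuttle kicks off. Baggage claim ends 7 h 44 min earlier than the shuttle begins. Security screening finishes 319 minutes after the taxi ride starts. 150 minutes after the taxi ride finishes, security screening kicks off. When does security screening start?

Baggage claim ends at 17:56 − 464 min = 10:12.
Customs ends at 10:12 + 90 min = 11:42.
The taxi ride starts at 11:42 − 215 min = 08:07.
Security screening ends at 08:07 + 319 min = 13:26.
The taxi ride ends at 13:26 − 254 min = 09:12.
Security screening starts at 09:12 + 150 min = 11:42.

11:42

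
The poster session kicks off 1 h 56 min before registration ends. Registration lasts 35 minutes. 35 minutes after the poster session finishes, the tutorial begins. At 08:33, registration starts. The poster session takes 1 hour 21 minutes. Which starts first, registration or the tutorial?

registration

Registration ends at 08:33 + 35 min = 09:08.
The poster session starts at 09:08 − 116 min = 07:12.
The poster session ends at 07:12 + 81 min = 08:33.
The tutorial starts at 08:33 + 35 min = 09:08.
Registration starts at 08:33 and the tutorial starts at 09:08, so registration is first.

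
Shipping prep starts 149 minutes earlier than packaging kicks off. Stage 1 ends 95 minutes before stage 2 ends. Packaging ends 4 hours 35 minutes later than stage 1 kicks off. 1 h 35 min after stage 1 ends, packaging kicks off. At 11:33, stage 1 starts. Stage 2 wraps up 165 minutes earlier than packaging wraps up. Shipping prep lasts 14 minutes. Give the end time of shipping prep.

11:08

Packaging ends at 11:33 + 275 min = 16:08.
Stage 2 ends at 16:08 − 165 min = 13:23.
Stage 1 ends at 13:23 − 95 min = 11:48.
Packaging starts at 11:48 + 95 min = 13:23.
Shipping prep starts at 13:23 − 149 min = 10:54.
Shipping prep ends at 10:54 + 14 min = 11:08.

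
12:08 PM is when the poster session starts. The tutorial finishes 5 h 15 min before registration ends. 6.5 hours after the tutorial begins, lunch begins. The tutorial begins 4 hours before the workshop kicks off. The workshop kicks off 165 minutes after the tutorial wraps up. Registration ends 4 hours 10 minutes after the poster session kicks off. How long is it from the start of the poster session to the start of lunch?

Registration ends at 12:08 PM + 250 min = 4:18 PM.
The tutorial ends at 4:18 PM − 315 min = 11:03 AM.
The workshop starts at 11:03 AM + 165 min = 1:48 PM.
The tutorial starts at 1:48 PM − 240 min = 9:48 AM.
Lunch starts at 9:48 AM + 390 min = 4:18 PM.
From 12:08 PM to 4:18 PM is 250 minutes.

250 minutes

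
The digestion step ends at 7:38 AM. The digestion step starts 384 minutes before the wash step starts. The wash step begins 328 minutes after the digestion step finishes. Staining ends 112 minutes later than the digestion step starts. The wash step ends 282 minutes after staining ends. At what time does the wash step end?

1:16 PM

The wash step starts at 7:38 AM + 328 min = 1:06 PM.
The digestion step starts at 1:06 PM − 384 min = 6:42 AM.
Staining ends at 6:42 AM + 112 min = 8:34 AM.
The wash step ends at 8:34 AM + 282 min = 1:16 PM.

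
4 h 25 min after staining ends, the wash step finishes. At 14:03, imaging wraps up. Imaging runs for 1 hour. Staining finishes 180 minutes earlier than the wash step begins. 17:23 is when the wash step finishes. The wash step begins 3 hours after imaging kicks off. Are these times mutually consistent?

No

Imaging starts at 14:03 − 60 min = 13:03.
The wash step starts at 13:03 + 180 min = 16:03.
Staining ends at 16:03 − 180 min = 13:03.
The wash step ends at 13:03 + 265 min = 17:28.
But the wash step is also said to end at 17:23 — a 5-minute conflict.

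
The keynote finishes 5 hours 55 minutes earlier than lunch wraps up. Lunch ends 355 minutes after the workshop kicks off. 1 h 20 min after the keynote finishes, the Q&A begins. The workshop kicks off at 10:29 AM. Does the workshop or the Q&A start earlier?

the workshop

Lunch ends at 10:29 AM + 355 min = 4:24 PM.
The keynote ends at 4:24 PM − 355 min = 10:29 AM.
The Q&A starts at 10:29 AM + 80 min = 11:49 AM.
The workshop starts at 10:29 AM and the Q&A starts at 11:49 AM, so the workshop is first.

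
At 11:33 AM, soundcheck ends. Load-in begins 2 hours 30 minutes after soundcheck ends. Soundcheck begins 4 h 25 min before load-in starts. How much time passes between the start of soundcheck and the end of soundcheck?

115 minutes

Load-in starts at 11:33 AM + 150 min = 2:03 PM.
Soundcheck starts at 2:03 PM − 265 min = 9:38 AM.
From 9:38 AM to 11:33 AM is 115 minutes.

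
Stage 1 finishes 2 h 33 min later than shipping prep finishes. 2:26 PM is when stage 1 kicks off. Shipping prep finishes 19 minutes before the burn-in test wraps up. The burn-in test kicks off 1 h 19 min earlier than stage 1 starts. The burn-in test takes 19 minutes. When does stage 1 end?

3:40 PM

The burn-in test starts at 2:26 PM − 79 min = 1:07 PM.
The burn-in test ends at 1:07 PM + 19 min = 1:26 PM.
Shipping prep ends at 1:26 PM − 19 min = 1:07 PM.
Stage 1 ends at 1:07 PM + 153 min = 3:40 PM.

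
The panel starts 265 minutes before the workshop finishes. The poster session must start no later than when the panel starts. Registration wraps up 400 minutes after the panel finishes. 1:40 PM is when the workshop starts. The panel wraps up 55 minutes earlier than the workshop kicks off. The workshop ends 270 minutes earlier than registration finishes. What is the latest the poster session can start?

The panel ends at 1:40 PM − 55 min = 12:45 PM.
Registration ends at 12:45 PM + 400 min = 7:25 PM.
The workshop ends at 7:25 PM − 270 min = 2:55 PM.
The panel starts at 2:55 PM − 265 min = 10:30 AM.
The poster session is bounded by the panel, so the latest it can start is 10:30 AM.

10:30 AM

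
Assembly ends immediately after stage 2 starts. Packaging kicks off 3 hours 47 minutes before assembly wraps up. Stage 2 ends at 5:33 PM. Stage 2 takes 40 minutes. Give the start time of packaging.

Stage 2 starts at 5:33 PM − 40 min = 4:53 PM.
So assembly ends at 4:53 PM.
Packaging starts at 4:53 PM − 227 min = 1:06 PM.

1:06 PM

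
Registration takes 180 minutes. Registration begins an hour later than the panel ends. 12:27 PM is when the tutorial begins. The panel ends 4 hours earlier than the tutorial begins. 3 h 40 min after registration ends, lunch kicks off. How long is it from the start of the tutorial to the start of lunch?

The panel ends at 12:27 PM − 240 min = 8:27 AM.
Registration starts at 8:27 AM + 60 min = 9:27 AM.
Registration ends at 9:27 AM + 180 min = 12:27 PM.
Lunch starts at 12:27 PM + 220 min = 4:07 PM.
From 12:27 PM to 4:07 PM is 220 minutes.

220 minutes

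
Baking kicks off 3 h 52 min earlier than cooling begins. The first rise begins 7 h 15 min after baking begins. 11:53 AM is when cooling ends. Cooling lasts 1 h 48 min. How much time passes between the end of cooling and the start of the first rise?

1 hour 35 minutes

Cooling starts at 11:53 AM − 108 min = 10:05 AM.
Baking starts at 10:05 AM − 232 min = 6:13 AM.
The first rise starts at 6:13 AM + 435 min = 1:28 PM.
From 11:53 AM to 1:28 PM is 1 hour 35 minutes.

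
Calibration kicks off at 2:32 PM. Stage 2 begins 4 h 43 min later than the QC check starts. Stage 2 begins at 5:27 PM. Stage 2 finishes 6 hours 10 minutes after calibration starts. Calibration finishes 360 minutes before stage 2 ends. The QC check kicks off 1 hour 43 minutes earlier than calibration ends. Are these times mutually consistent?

No

Stage 2 ends at 2:32 PM + 370 min = 8:42 PM.
Calibration ends at 8:42 PM − 360 min = 2:42 PM.
The QC check starts at 2:42 PM − 103 min = 12:59 PM.
Stage 2 starts at 12:59 PM + 283 min = 5:42 PM.
But stage 2 is also said to start at 5:27 PM — a 15-minute conflict.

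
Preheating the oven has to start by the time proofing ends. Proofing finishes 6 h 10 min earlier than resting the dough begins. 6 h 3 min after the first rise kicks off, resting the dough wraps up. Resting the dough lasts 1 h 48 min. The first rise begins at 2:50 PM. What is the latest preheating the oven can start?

12:55 PM

Resting the dough ends at 2:50 PM + 363 min = 8:53 PM.
Resting the dough starts at 8:53 PM − 108 min = 7:05 PM.
Proofing ends at 7:05 PM − 370 min = 12:55 PM.
Preheating the oven is bounded by proofing, so the latest it can start is 12:55 PM.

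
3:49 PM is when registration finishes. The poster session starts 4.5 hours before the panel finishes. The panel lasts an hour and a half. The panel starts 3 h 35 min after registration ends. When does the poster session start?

The panel starts at 3:49 PM + 215 min = 7:24 PM.
The panel ends at 7:24 PM + 90 min = 8:54 PM.
The poster session starts at 8:54 PM − 270 min = 4:24 PM.

4:24 PM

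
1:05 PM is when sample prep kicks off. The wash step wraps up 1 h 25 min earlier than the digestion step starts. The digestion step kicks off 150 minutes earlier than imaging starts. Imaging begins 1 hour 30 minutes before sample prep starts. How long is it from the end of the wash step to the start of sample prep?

Imaging starts at 1:05 PM − 90 min = 11:35 AM.
The digestion step starts at 11:35 AM − 150 min = 9:05 AM.
The wash step ends at 9:05 AM − 85 min = 7:40 AM.
From 7:40 AM to 1:05 PM is 5 h 25 min.

5 h 25 min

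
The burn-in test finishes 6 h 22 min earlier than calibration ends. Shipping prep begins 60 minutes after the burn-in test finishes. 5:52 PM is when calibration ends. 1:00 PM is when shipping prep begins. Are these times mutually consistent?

No

The burn-in test ends at 5:52 PM − 382 min = 11:30 AM.
Shipping prep starts at 11:30 AM + 60 min = 12:30 PM.
But shipping prep is also said to start at 1:00 PM — a 30-minute conflict.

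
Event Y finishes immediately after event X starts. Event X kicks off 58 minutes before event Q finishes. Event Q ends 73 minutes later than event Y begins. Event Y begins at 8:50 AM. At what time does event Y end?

9:05 AM

Event Q ends at 8:50 AM + 73 min = 10:03 AM.
Event X starts at 10:03 AM − 58 min = 9:05 AM.
So event Y ends at 9:05 AM.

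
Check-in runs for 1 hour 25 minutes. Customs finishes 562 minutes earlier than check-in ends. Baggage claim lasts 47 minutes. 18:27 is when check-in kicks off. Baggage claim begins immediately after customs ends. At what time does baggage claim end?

11:17

Check-in ends at 18:27 + 85 min = 19:52.
Customs ends at 19:52 − 562 min = 10:30.
So baggage claim starts at 10:30.
Baggage claim ends at 10:30 + 47 min = 11:17.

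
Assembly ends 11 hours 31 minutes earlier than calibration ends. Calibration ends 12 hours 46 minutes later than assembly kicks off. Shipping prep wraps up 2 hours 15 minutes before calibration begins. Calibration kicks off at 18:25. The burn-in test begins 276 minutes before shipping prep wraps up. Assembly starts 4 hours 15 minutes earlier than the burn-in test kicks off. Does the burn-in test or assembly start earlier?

assembly

Shipping prep ends at 18:25 − 135 min = 16:10.
The burn-in test starts at 16:10 − 276 min = 11:34.
Assembly starts at 11:34 − 255 min = 07:19.
The burn-in test starts at 11:34 and assembly starts at 07:19, so assembly is first.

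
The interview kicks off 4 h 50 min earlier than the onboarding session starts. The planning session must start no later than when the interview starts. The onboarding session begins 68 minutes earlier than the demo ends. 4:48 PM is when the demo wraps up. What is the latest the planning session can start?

The onboarding session starts at 4:48 PM − 68 min = 3:40 PM.
The interview starts at 3:40 PM − 290 min = 10:50 AM.
The planning session is bounded by the interview, so the latest it can start is 10:50 AM.

10:50 AM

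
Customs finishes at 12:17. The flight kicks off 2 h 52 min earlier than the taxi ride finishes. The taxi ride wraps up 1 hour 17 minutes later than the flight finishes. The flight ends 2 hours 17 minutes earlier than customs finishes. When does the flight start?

The flight ends at 12:17 − 137 min = 10:00.
The taxi ride ends at 10:00 + 77 min = 11:17.
The flight starts at 11:17 − 172 min = 08:25.

08:25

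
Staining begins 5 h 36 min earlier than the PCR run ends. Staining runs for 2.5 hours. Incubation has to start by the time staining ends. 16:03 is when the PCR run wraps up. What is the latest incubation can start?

12:57

Staining starts at 16:03 − 336 min = 10:27.
Staining ends at 10:27 + 150 min = 12:57.
Incubation is bounded by staining, so the latest it can start is 12:57.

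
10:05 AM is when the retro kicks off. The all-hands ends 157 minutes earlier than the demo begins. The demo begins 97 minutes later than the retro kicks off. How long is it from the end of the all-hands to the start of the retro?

The demo starts at 10:05 AM + 97 min = 11:42 AM.
The all-hands ends at 11:42 AM − 157 min = 9:05 AM.
From 9:05 AM to 10:05 AM is 60 minutes.

60 minutes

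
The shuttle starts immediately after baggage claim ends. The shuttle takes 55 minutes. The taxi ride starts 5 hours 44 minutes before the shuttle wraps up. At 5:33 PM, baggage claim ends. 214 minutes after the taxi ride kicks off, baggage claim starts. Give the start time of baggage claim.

The shuttle starts at 5:33 PM.
The shuttle ends at 5:33 PM + 55 min = 6:28 PM.
The taxi ride starts at 6:28 PM − 344 min = 12:44 PM.
Baggage claim starts at 12:44 PM + 214 min = 4:18 PM.

4:18 PM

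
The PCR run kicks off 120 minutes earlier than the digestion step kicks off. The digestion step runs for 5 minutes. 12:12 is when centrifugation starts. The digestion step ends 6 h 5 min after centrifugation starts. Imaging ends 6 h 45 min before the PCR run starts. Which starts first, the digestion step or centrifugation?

The digestion step ends at 12:12 + 365 min = 18:17.
The digestion step starts at 18:17 − 5 min = 18:12.
The digestion step starts at 18:12 and centrifugation starts at 12:12, so centrifugation is first.

centrifugation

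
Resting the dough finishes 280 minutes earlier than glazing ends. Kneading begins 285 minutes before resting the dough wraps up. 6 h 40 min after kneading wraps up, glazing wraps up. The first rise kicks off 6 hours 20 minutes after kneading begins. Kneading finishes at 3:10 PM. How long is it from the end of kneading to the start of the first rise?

Glazing ends at 3:10 PM + 400 min = 9:50 PM.
Resting the dough ends at 9:50 PM − 280 min = 5:10 PM.
Kneading starts at 5:10 PM − 285 min = 12:25 PM.
The first rise starts at 12:25 PM + 380 min = 6:45 PM.
From 3:10 PM to 6:45 PM is 3 h 35 min.

3 h 35 min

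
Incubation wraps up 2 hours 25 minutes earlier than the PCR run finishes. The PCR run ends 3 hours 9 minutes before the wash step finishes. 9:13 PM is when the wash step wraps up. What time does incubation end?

3:39 PM

The PCR run ends at 9:13 PM − 189 min = 6:04 PM.
Incubation ends at 6:04 PM − 145 min = 3:39 PM.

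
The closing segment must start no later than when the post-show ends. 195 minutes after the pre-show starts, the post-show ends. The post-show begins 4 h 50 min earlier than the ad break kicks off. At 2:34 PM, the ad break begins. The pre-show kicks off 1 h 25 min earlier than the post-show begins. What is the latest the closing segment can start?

The post-show starts at 2:34 PM − 290 min = 9:44 AM.
The pre-show starts at 9:44 AM − 85 min = 8:19 AM.
The post-show ends at 8:19 AM + 195 min = 11:34 AM.
The closing segment is bounded by the post-show, so the latest it can start is 11:34 AM.

11:34 AM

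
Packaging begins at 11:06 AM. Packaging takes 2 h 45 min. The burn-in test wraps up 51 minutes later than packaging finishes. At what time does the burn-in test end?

Packaging ends at 11:06 AM + 165 min = 1:51 PM.
The burn-in test ends at 1:51 PM + 51 min = 2:42 PM.

2:42 PM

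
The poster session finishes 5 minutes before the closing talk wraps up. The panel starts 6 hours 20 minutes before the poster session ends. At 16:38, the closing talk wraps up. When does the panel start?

10:13

The poster session ends at 16:38 − 5 min = 16:33.
The panel starts at 16:33 − 380 min = 10:13.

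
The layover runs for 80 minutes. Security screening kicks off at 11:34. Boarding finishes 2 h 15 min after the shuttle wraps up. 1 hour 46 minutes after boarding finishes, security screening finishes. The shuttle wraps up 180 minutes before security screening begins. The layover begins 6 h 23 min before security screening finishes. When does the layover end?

07:32

The shuttle ends at 11:34 − 180 min = 08:34.
Boarding ends at 08:34 + 135 min = 10:49.
Security screening ends at 10:49 + 106 min = 12:35.
The layover starts at 12:35 − 383 min = 06:12.
The layover ends at 06:12 + 80 min = 07:32.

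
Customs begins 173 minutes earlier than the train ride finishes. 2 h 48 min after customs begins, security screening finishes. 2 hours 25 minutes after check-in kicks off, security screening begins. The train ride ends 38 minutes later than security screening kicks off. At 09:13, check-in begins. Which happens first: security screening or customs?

customs

Security screening starts at 09:13 + 145 min = 11:38.
The train ride ends at 11:38 + 38 min = 12:16.
Customs starts at 12:16 − 173 min = 09:23.
Security screening starts at 11:38 and customs starts at 09:23, so customs is first.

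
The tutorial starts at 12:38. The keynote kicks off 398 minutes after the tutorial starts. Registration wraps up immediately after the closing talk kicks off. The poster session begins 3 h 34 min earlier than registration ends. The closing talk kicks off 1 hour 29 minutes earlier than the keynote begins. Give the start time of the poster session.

The keynote starts at 12:38 + 398 min = 19:16.
The closing talk starts at 19:16 − 89 min = 17:47.
So registration ends at 17:47.
The poster session starts at 17:47 − 214 min = 14:13.

14:13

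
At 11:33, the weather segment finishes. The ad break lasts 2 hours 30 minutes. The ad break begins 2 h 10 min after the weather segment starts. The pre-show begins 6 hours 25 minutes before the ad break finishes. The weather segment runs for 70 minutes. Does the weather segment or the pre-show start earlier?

The weather segment starts at 11:33 − 70 min = 10:23.
The ad break starts at 10:23 + 130 min = 12:33.
The ad break ends at 12:33 + 150 min = 15:03.
The pre-show starts at 15:03 − 385 min = 08:38.
The weather segment starts at 10:23 and the pre-show starts at 08:38, so the pre-show is first.

the pre-show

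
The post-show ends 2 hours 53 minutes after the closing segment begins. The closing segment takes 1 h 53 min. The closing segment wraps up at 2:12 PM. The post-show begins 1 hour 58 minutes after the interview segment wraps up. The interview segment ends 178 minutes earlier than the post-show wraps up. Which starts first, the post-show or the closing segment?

the closing segment

The closing segment starts at 2:12 PM − 113 min = 12:19 PM.
The post-show ends at 12:19 PM + 173 min = 3:12 PM.
The interview segment ends at 3:12 PM − 178 min = 12:14 PM.
The post-show starts at 12:14 PM + 118 min = 2:12 PM.
The post-show starts at 2:12 PM and the closing segment starts at 12:19 PM, so the closing segment is first.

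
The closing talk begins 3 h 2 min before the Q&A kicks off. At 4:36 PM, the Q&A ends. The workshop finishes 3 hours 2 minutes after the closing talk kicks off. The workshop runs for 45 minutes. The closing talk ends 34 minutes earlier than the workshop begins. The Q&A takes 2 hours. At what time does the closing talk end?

1:17 PM

The Q&A starts at 4:36 PM − 120 min = 2:36 PM.
The closing talk starts at 2:36 PM − 182 min = 11:34 AM.
The workshop ends at 11:34 AM + 182 min = 2:36 PM.
The workshop starts at 2:36 PM − 45 min = 1:51 PM.
The closing talk ends at 1:51 PM − 34 min = 1:17 PM.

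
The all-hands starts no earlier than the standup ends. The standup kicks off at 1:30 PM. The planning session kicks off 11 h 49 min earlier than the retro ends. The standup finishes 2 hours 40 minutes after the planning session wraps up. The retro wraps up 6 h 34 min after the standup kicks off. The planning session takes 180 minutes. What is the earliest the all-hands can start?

The retro ends at 1:30 PM + 394 min = 8:04 PM.
The planning session starts at 8:04 PM − 709 min = 8:15 AM.
The planning session ends at 8:15 AM + 180 min = 11:15 AM.
The standup ends at 11:15 AM + 160 min = 1:55 PM.
The all-hands is bounded by the standup, so the earliest it can start is 1:55 PM.

1:55 PM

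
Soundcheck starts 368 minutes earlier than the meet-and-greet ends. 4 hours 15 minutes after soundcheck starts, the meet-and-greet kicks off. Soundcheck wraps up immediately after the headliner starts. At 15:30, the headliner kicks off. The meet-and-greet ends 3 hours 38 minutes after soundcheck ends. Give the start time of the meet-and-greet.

17:15

Soundcheck ends at 15:30.
The meet-and-greet ends at 15:30 + 218 min = 19:08.
Soundcheck starts at 19:08 − 368 min = 13:00.
The meet-and-greet starts at 13:00 + 255 min = 17:15.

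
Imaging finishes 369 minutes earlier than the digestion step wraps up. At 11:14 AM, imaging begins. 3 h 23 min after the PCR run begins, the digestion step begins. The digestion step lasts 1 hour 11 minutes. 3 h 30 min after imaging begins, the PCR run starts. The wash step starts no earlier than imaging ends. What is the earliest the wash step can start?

The PCR run starts at 11:14 AM + 210 min = 2:44 PM.
The digestion step starts at 2:44 PM + 203 min = 6:07 PM.
The digestion step ends at 6:07 PM + 71 min = 7:18 PM.
Imaging ends at 7:18 PM − 369 min = 1:09 PM.
The wash step is bounded by imaging, so the earliest it can start is 1:09 PM.

1:09 PM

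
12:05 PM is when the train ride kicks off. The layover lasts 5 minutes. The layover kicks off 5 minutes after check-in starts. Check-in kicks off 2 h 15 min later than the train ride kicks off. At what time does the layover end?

2:30 PM

Check-in starts at 12:05 PM + 135 min = 2:20 PM.
The layover starts at 2:20 PM + 5 min = 2:25 PM.
The layover ends at 2:25 PM + 5 min = 2:30 PM.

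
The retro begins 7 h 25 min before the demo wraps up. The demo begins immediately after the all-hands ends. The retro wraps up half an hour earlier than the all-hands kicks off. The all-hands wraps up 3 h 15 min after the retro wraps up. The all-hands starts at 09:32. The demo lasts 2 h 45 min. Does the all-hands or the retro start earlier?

the retro

The retro ends at 09:32 − 30 min = 09:02.
The all-hands ends at 09:02 + 195 min = 12:17.
So the demo starts at 12:17.
The demo ends at 12:17 + 165 min = 15:02.
The retro starts at 15:02 − 445 min = 07:37.
The all-hands starts at 09:32 and the retro starts at 07:37, so the retro is first.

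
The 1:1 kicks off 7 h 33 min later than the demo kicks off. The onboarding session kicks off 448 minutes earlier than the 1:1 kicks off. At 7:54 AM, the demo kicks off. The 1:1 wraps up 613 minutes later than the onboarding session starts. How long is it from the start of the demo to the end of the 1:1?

The 1:1 starts at 7:54 AM + 453 min = 3:27 PM.
The onboarding session starts at 3:27 PM − 448 min = 7:59 AM.
The 1:1 ends at 7:59 AM + 613 min = 6:12 PM.
From 7:54 AM to 6:12 PM is 10 h 18 min.

10 h 18 min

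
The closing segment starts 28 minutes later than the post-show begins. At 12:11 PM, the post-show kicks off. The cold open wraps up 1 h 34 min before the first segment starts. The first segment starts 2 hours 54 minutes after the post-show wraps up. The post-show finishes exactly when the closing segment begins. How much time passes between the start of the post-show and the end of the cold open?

1 h 48 min

The closing segment starts at 12:11 PM + 28 min = 12:39 PM.
So the post-show ends at 12:39 PM.
The first segment starts at 12:39 PM + 174 min = 3:33 PM.
The cold open ends at 3:33 PM − 94 min = 1:59 PM.
From 12:11 PM to 1:59 PM is 1 h 48 min.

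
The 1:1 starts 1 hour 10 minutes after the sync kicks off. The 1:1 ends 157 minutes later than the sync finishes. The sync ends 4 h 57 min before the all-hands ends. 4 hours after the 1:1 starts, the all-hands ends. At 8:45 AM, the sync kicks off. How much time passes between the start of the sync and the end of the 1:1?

2 h 50 min

The 1:1 starts at 8:45 AM + 70 min = 9:55 AM.
The all-hands ends at 9:55 AM + 240 min = 1:55 PM.
The sync ends at 1:55 PM − 297 min = 8:58 AM.
The 1:1 ends at 8:58 AM + 157 min = 11:35 AM.
From 8:45 AM to 11:35 AM is 2 h 50 min.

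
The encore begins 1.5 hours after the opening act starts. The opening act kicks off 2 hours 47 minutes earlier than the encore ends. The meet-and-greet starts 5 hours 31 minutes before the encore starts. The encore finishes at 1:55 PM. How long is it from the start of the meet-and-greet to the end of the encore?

408 minutes

The opening act starts at 1:55 PM − 167 min = 11:08 AM.
The encore starts at 11:08 AM + 90 min = 12:38 PM.
The meet-and-greet starts at 12:38 PM − 331 min = 7:07 AM.
From 7:07 AM to 1:55 PM is 408 minutes.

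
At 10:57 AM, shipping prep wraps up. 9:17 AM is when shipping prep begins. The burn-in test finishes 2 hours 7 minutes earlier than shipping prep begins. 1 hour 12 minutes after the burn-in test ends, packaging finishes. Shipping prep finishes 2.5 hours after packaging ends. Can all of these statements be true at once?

The burn-in test ends at 9:17 AM − 127 min = 7:10 AM.
Packaging ends at 7:10 AM + 72 min = 8:22 AM.
Shipping prep ends at 8:22 AM + 150 min = 10:52 AM.
But shipping prep is also said to end at 10:57 AM — a 5-minute conflict.

No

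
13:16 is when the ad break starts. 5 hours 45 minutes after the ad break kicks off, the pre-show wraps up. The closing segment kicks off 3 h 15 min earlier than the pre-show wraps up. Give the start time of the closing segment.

15:46

The pre-show ends at 13:16 + 345 min = 19:01.
The closing segment starts at 19:01 − 195 min = 15:46.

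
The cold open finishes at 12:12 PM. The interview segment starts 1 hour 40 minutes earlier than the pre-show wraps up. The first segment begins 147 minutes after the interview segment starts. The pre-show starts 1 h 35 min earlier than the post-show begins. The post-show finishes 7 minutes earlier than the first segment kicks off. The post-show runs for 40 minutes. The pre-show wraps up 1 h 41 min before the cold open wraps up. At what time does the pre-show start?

8:56 AM

The pre-show ends at 12:12 PM − 101 min = 10:31 AM.
The interview segment starts at 10:31 AM − 100 min = 8:51 AM.
The first segment starts at 8:51 AM + 147 min = 11:18 AM.
The post-show ends at 11:18 AM − 7 min = 11:11 AM.
The post-show starts at 11:11 AM − 40 min = 10:31 AM.
The pre-show starts at 10:31 AM − 95 min = 8:56 AM.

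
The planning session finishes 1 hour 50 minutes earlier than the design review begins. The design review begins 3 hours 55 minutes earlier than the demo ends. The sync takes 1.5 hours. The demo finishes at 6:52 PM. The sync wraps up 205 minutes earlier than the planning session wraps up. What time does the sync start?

8:12 AM

The design review starts at 6:52 PM − 235 min = 2:57 PM.
The planning session ends at 2:57 PM − 110 min = 1:07 PM.
The sync ends at 1:07 PM − 205 min = 9:42 AM.
The sync starts at 9:42 AM − 90 min = 8:12 AM.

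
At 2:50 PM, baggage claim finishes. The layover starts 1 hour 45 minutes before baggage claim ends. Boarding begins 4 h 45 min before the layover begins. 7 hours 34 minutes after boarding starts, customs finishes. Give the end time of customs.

The layover starts at 2:50 PM − 105 min = 1:05 PM.
Boarding starts at 1:05 PM − 285 min = 8:20 AM.
Customs ends at 8:20 AM + 454 min = 3:54 PM.

3:54 PM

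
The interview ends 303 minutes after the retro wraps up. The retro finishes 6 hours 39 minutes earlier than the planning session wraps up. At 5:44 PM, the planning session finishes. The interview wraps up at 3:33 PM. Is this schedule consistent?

No

The retro ends at 5:44 PM − 399 min = 11:05 AM.
The interview ends at 11:05 AM + 303 min = 4:08 PM.
But the interview is also said to end at 3:33 PM — a 35-minute conflict.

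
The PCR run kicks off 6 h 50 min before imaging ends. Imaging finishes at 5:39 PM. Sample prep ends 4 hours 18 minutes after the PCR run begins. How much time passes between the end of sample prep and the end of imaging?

2 h 32 min

The PCR run starts at 5:39 PM − 410 min = 10:49 AM.
Sample prep ends at 10:49 AM + 258 min = 3:07 PM.
From 3:07 PM to 5:39 PM is 2 h 32 min.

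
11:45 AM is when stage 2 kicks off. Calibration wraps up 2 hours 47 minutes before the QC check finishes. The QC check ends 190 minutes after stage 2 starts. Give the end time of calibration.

The QC check ends at 11:45 AM + 190 min = 2:55 PM.
Calibration ends at 2:55 PM − 167 min = 12:08 PM.

12:08 PM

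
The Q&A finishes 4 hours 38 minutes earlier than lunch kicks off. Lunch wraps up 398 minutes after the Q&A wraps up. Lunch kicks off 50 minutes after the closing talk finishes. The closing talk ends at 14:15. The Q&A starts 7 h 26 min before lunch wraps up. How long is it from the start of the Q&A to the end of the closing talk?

Lunch starts at 14:15 + 50 min = 15:05.
The Q&A ends at 15:05 − 278 min = 10:27.
Lunch ends at 10:27 + 398 min = 17:05.
The Q&A starts at 17:05 − 446 min = 09:39.
From 09:39 to 14:15 is 4 h 36 min.

4 h 36 min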